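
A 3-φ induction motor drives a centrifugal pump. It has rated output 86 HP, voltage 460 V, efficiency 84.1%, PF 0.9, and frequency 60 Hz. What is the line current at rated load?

106 A

P_out = 86 × 746 = 64156 W
P_in = P_out / η = 64156 / 0.841 = 76285 W
I_L = P_in / (√3·V_L·cosφ) = 76285 / (1.732 × 460 × 0.9) = 106 A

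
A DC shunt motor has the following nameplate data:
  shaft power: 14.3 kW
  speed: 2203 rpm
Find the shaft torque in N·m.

62 N·m

ω = 2π × 2203/60 = 230.7 rad/s
τ = P/ω = 14300/230.7 = 62 N·m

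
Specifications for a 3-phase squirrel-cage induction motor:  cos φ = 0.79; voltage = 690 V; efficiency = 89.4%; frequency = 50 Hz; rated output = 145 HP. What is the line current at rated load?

128 A

P_out = 145 × 746 = 108170 W
P_in = P_out / η = 108170 / 0.894 = 120996 W
I_L = P_in / (√3·V_L·cosφ) = 120996 / (1.732 × 690 × 0.79) = 128 A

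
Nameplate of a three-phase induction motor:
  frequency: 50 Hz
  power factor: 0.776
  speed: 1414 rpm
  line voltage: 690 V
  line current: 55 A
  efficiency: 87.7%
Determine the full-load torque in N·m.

P_in = √3·V·I·cosφ = 1.732 × 690 × 55 × 0.776 = 51006 W
P_out = η·P_in = 0.877 × 51006 = 44732 W
n = 1414 rpm
ω = 2π×1414/60 = 148.1 rad/s
τ = P_out/ω = 44732/148.1 = 302 N·m

302 N·m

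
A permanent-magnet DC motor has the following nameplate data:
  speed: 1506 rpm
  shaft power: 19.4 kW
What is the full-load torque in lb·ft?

ω = 2π × 1506/60 = 157.7 rad/s
τ = P/ω = 19400/157.7 = 123 N·m
In lb·ft: 123/1.356 = 90.7 lb·ft

90.7 lb·ft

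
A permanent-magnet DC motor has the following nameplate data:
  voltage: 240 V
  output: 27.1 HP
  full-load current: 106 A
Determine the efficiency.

79.5 %

P_out = 27.1 × 746 = 20217 W
P_in = V·I = 240 × 106 = 25440 W
η = P_out / P_in = 20217 / 25440 = 0.795 = 79.5%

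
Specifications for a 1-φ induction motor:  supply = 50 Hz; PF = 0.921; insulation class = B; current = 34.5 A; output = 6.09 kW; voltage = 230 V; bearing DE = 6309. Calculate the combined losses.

P_in = V·I·cosφ = 230×34.5×0.921 = 7308 W
P_out = 6090 W
Losses = P_in − P_out = 7308 − 6090 = 1218 W

1.22 kW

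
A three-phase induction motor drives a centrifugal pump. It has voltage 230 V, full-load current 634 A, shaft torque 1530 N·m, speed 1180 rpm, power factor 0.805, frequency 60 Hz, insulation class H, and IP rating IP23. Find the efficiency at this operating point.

93.0 %

ω = 2π × 1180/60 = 123.6 rad/s; P_out = τω = 1530 × 123.6 = 189108 W
P_in = √3·V_L·I_L·cosφ = 1.732 × 230 × 634 × 0.805 = 203311 W
η = P_out / P_in = 189108 / 203311 = 0.930 = 93.0%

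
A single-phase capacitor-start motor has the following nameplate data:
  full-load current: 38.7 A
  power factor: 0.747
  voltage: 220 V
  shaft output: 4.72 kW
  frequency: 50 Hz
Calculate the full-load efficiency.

P_out = 4.72 kW = 4720 W
P_in = V·I·cosφ = 220 × 38.7 × 0.747 = 6360 W
η = P_out / P_in = 4720 / 6360 = 0.742 = 74.2%

74.2 %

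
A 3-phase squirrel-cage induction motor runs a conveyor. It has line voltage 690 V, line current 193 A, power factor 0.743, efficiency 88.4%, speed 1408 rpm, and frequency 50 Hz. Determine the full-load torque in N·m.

P_in = √3·V·I·cosφ = 1.732 × 690 × 193 × 0.743 = 171373 W
P_out = η·P_in = 0.884 × 171373 = 151494 W
n = 1408 rpm
ω = 2π×1408/60 = 147.4 rad/s
τ = P_out/ω = 151494/147.4 = 1030 N·m

1030 N·m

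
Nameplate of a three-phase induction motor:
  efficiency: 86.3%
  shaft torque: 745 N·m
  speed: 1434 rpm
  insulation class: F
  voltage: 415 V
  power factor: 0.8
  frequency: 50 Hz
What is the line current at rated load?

225 A

ω = 2π×1434/60 = 150.2 rad/s; P_out = τω = 745 × 150.2 = 111899 W
P_in = P_out / η = 111899 / 0.863 = 129663 W
I_L = P_in / (√3·V_L·cosφ) = 129663 / (1.732 × 415 × 0.8) = 225 A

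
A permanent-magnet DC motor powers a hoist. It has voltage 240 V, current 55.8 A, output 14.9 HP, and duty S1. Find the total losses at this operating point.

P_in = V·I = 240×55.8 = 13392 W
P_out = 14.9×746 = 11115 W
Losses = P_in − P_out = 13392 − 11115 = 2277 W

2280 W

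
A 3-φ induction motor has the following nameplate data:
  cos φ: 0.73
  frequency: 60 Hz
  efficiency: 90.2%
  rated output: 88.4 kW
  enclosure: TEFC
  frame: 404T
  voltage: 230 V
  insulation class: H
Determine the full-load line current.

P_out = 88.4 kW = 88400 W
P_in = P_out / η = 88400 / 0.902 = 98004 W
I_L = P_in / (√3·V_L·cosφ) = 98004 / (1.732 × 230 × 0.73) = 337 A

337 A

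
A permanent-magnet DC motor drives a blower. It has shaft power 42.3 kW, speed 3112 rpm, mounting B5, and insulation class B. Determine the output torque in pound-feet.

95.7 lb·ft

ω = 2π × 3112/60 = 325.9 rad/s
τ = P/ω = 42300/325.9 = 129.8 N·m
In lb·ft: 129.8/1.356 = 95.7 lb·ft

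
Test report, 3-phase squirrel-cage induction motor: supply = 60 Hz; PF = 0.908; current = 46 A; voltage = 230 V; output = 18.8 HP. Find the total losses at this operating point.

2610 W

P_in = √3·V·I·cosφ = 1.732×230×46×0.908 = 16639 W
P_out = 18.8×746 = 14025 W
Losses = P_in − P_out = 16639 − 14025 = 2614 W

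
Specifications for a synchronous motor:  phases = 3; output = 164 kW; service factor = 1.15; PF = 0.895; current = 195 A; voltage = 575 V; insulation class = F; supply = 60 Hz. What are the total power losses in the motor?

9810 W

P_in = √3·V·I·cosφ = 1.732×575×195×0.895 = 173809 W
P_out = 164000 W
Losses = P_in − P_out = 173809 − 164000 = 9809 W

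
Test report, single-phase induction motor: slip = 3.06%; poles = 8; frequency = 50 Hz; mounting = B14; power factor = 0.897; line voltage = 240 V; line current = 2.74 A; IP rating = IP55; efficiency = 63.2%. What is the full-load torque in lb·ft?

3.61 lb·ft

P_in = V·I·cosφ = 240 × 2.74 × 0.897 = 590 W
P_out = η·P_in = 0.632 × 590 = 373 W
n_s = 120×50/8 = 750 rpm; n = 750×(1−0.0306) = 727 rpm
ω = 2π×727/60 = 76.13 rad/s
τ = P_out/ω = 373/76.13 = 4.9 N·m
In lb·ft: 4.9/1.356 = 3.61 lb·ft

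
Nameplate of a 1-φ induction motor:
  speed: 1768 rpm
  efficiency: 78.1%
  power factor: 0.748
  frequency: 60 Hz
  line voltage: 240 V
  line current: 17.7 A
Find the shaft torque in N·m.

13.4 N·m

P_in = V·I·cosφ = 240 × 17.7 × 0.748 = 3178 W
P_out = η·P_in = 0.781 × 3178 = 2482 W
n = 1768 rpm
ω = 2π×1768/60 = 185.1 rad/s
τ = P_out/ω = 2482/185.1 = 13.4 N·m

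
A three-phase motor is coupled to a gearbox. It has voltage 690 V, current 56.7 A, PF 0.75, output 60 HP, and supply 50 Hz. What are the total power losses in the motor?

P_in = √3·V·I·cosφ = 1.732×690×56.7×0.75 = 50821 W
P_out = 60×746 = 44760 W
Losses = P_in − P_out = 50821 − 44760 = 6061 W

6060 W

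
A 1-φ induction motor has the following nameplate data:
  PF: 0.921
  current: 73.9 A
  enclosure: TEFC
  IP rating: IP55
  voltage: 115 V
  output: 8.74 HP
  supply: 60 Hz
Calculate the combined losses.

1310 W

P_in = V·I·cosφ = 115×73.9×0.921 = 7827 W
P_out = 8.74×746 = 6520 W
Losses = P_in − P_out = 7827 − 6520 = 1307 W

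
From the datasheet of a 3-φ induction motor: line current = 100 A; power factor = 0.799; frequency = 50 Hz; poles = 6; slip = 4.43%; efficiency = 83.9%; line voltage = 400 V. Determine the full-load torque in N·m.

P_in = √3·V·I·cosφ = 1.732 × 400 × 100 × 0.799 = 55355 W
P_out = η·P_in = 0.839 × 55355 = 46443 W
n_s = 120×50/6 = 1000 rpm; n = 1000×(1−0.0443) = 956 rpm
ω = 2π×956/60 = 100.1 rad/s
τ = P_out/ω = 46443/100.1 = 464 N·m

464 N·m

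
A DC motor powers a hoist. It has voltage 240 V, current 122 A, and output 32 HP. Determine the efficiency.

81.5 %

P_out = 32 × 746 = 23872 W
P_in = V·I = 240 × 122 = 29280 W
η = P_out / P_in = 23872 / 29280 = 0.815 = 81.5%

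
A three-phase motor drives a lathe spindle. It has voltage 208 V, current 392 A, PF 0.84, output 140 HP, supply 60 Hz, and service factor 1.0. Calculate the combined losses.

P_in = √3·V·I·cosφ = 1.732×208×392×0.84 = 118625 W
P_out = 140×746 = 104440 W
Losses = P_in − P_out = 118625 − 104440 = 14185 W

14200 W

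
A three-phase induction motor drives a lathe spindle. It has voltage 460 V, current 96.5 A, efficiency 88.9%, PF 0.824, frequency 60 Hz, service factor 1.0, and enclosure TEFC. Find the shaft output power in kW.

P_in = √3·V·I·cosφ = 1.732 × 460 × 96.5 × 0.824 = 63352 W
P_out = η·P_in = 0.889 × 63352 = 56320 W

56.3 kW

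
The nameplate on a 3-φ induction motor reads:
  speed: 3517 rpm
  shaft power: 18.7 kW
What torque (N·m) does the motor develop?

50.8 N·m

ω = 2π × 3517/60 = 368.3 rad/s
τ = P/ω = 18700/368.3 = 50.8 N·m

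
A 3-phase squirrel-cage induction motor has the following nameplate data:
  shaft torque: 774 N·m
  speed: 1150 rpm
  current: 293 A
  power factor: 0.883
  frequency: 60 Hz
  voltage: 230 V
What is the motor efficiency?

ω = 2π × 1150/60 = 120.4 rad/s; P_out = τω = 774 × 120.4 = 93190 W
P_in = √3·V_L·I_L·cosφ = 1.732 × 230 × 293 × 0.883 = 103063 W
η = P_out / P_in = 93190 / 103063 = 0.904 = 90.4%

90.4 %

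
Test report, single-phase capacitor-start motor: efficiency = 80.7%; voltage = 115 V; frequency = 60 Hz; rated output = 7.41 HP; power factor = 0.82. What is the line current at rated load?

72.6 A

P_out = 7.41 × 746 = 5528 W
P_in = P_out / η = 5528 / 0.807 = 6850 W
I = P_in / (V·cosφ) = 6850 / (115 × 0.82) = 72.6 A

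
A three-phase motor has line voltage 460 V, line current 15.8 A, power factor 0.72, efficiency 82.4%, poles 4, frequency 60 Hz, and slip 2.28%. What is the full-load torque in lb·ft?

29.9 lb·ft

P_in = √3·V·I·cosφ = 1.732 × 460 × 15.8 × 0.72 = 9063 W
P_out = η·P_in = 0.824 × 9063 = 7468 W
n_s = 120×60/4 = 1800 rpm; n = 1800×(1−0.0228) = 1759 rpm
ω = 2π×1759/60 = 184.2 rad/s
τ = P_out/ω = 7468/184.2 = 40.54 N·m
In lb·ft: 40.54/1.356 = 29.9 lb·ft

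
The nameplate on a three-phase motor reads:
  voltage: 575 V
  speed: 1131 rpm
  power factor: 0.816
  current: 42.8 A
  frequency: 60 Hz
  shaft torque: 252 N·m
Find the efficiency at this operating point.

85.8 %

ω = 2π × 1131/60 = 118.4 rad/s; P_out = τω = 252 × 118.4 = 29837 W
P_in = √3·V_L·I_L·cosφ = 1.732 × 575 × 42.8 × 0.816 = 34782 W
η = P_out / P_in = 29837 / 34782 = 0.858 = 85.8%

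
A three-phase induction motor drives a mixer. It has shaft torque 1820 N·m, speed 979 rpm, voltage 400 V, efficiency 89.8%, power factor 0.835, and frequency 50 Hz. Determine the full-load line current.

ω = 2π×979/60 = 102.5 rad/s; P_out = τω = 1820 × 102.5 = 186550 W
P_in = P_out / η = 186550 / 0.898 = 207739 W
I_L = P_in / (√3·V_L·cosφ) = 207739 / (1.732 × 400 × 0.835) = 359 A

359 A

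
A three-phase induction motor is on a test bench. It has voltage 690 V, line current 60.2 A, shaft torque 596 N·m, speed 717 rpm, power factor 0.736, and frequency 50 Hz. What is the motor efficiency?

ω = 2π × 717/60 = 75.08 rad/s; P_out = τω = 596 × 75.08 = 44748 W
P_in = √3·V_L·I_L·cosφ = 1.732 × 690 × 60.2 × 0.736 = 52951 W
η = P_out / P_in = 44748 / 52951 = 0.845 = 84.5%

84.5 %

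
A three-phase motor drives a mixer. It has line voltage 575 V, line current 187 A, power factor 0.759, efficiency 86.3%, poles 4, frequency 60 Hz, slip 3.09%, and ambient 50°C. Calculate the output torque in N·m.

P_in = √3·V·I·cosφ = 1.732 × 575 × 187 × 0.759 = 141351 W
P_out = η·P_in = 0.863 × 141351 = 121986 W
n_s = 120×60/4 = 1800 rpm; n = 1800×(1−0.0309) = 1744 rpm
ω = 2π×1744/60 = 182.6 rad/s
τ = P_out/ω = 121986/182.6 = 668 N·m

668 N·m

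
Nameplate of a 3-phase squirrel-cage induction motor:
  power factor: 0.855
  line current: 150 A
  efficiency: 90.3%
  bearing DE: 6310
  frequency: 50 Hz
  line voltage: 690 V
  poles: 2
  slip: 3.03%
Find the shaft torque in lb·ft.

335 lb·ft

P_in = √3·V·I·cosφ = 1.732 × 690 × 150 × 0.855 = 153269 W
P_out = η·P_in = 0.903 × 153269 = 138402 W
n_s = 120×50/2 = 3000 rpm; n = 3000×(1−0.0303) = 2909 rpm
ω = 2π×2909/60 = 304.6 rad/s
τ = P_out/ω = 138402/304.6 = 454.4 N·m
In lb·ft: 454.4/1.356 = 335 lb·ft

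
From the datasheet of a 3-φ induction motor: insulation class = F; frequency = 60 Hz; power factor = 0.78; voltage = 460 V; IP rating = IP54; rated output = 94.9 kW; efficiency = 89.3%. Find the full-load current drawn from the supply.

171 A

P_out = 94.9 kW = 94900 W
P_in = P_out / η = 94900 / 0.893 = 106271 W
I_L = P_in / (√3·V_L·cosφ) = 106271 / (1.732 × 460 × 0.78) = 171 A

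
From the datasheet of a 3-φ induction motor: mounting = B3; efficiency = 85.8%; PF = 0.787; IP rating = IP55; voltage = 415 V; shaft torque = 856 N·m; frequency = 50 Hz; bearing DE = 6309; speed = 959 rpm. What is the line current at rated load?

177 A

ω = 2π×959/60 = 100.4 rad/s; P_out = τω = 856 × 100.4 = 85942 W
P_in = P_out / η = 85942 / 0.858 = 100166 W
I_L = P_in / (√3·V_L·cosφ) = 100166 / (1.732 × 415 × 0.787) = 177 A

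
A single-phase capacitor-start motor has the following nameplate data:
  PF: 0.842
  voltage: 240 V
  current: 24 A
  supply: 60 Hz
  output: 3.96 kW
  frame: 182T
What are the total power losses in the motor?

P_in = V·I·cosφ = 240×24×0.842 = 4850 W
P_out = 3960 W
Losses = P_in − P_out = 4850 − 3960 = 890 W

890 W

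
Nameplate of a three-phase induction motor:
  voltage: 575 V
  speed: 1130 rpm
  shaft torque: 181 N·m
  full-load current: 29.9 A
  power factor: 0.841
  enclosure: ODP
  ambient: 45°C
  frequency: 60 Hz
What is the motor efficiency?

85.5 %

ω = 2π × 1130/60 = 118.3 rad/s; P_out = τω = 181 × 118.3 = 21412 W
P_in = √3·V_L·I_L·cosφ = 1.732 × 575 × 29.9 × 0.841 = 25043 W
η = P_out / P_in = 21412 / 25043 = 0.855 = 85.5%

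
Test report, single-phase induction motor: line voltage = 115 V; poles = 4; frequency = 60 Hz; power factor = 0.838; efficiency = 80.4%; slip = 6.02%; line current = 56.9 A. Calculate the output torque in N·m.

P_in = V·I·cosφ = 115 × 56.9 × 0.838 = 5483 W
P_out = η·P_in = 0.804 × 5483 = 4408 W
n_s = 120×60/4 = 1800 rpm; n = 1800×(1−0.0602) = 1692 rpm
ω = 2π×1692/60 = 177.2 rad/s
τ = P_out/ω = 4408/177.2 = 24.9 N·m

24.9 N·m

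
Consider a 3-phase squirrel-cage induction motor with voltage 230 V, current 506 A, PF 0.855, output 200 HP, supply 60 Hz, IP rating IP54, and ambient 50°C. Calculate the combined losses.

23.1 kW

P_in = √3·V·I·cosφ = 1.732×230×506×0.855 = 172342 W
P_out = 200×746 = 149200 W
Losses = P_in − P_out = 172342 − 149200 = 23142 W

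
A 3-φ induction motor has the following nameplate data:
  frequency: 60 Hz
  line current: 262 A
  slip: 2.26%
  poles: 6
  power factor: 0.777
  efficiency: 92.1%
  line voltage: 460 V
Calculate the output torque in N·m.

P_in = √3·V·I·cosφ = 1.732 × 460 × 262 × 0.777 = 162191 W
P_out = η·P_in = 0.921 × 162191 = 149378 W
n_s = 120×60/6 = 1200 rpm; n = 1200×(1−0.0226) = 1173 rpm
ω = 2π×1173/60 = 122.8 rad/s
τ = P_out/ω = 149378/122.8 = 1220 N·m

1220 N·m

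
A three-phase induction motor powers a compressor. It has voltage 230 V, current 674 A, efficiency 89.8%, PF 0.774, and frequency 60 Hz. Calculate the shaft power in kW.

187 kW

P_in = √3·V·I·cosφ = 1.732 × 230 × 674 × 0.774 = 207815 W
P_out = η·P_in = 0.898 × 207815 = 186618 W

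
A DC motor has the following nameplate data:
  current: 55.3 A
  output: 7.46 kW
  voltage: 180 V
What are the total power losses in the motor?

2490 W

P_in = V·I = 180×55.3 = 9954 W
P_out = 7460 W
Losses = P_in − P_out = 9954 − 7460 = 2494 W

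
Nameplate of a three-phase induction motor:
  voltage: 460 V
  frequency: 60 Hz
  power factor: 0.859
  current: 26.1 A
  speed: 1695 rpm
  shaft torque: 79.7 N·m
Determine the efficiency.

79.2 %

ω = 2π × 1695/60 = 177.5 rad/s; P_out = τω = 79.7 × 177.5 = 14147 W
P_in = √3·V_L·I_L·cosφ = 1.732 × 460 × 26.1 × 0.859 = 17862 W
η = P_out / P_in = 14147 / 17862 = 0.792 = 79.2%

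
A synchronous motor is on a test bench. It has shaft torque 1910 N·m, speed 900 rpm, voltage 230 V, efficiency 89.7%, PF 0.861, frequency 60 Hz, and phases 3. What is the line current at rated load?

ω = 2π×900/60 = 94.25 rad/s; P_out = τω = 1910 × 94.25 = 180018 W
P_in = P_out / η = 180018 / 0.897 = 200689 W
I_L = P_in / (√3·V_L·cosφ) = 200689 / (1.732 × 230 × 0.861) = 585 A

585 A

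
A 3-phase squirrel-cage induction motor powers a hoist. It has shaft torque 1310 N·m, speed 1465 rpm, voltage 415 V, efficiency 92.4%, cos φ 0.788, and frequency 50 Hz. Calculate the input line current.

ω = 2π×1465/60 = 153.4 rad/s; P_out = τω = 1310 × 153.4 = 200954 W
P_in = P_out / η = 200954 / 0.924 = 217483 W
I_L = P_in / (√3·V_L·cosφ) = 217483 / (1.732 × 415 × 0.788) = 384 A

384 A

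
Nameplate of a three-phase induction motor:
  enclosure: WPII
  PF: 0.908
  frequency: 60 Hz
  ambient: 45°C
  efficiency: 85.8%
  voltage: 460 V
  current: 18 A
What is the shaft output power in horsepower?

15 HP

P_in = √3·V·I·cosφ = 1.732 × 460 × 18 × 0.908 = 13022 W
P_out = η·P_in = 0.858 × 13022 = 11173 W
= 11173/746 = 15 HP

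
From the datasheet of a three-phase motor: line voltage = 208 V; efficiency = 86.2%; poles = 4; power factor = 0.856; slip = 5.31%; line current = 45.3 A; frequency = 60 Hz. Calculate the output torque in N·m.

P_in = √3·V·I·cosφ = 1.732 × 208 × 45.3 × 0.856 = 13970 W
P_out = η·P_in = 0.862 × 13970 = 12042 W
n_s = 120×60/4 = 1800 rpm; n = 1800×(1−0.0531) = 1704 rpm
ω = 2π×1704/60 = 178.4 rad/s
τ = P_out/ω = 12042/178.4 = 67.5 N·m

67.5 N·m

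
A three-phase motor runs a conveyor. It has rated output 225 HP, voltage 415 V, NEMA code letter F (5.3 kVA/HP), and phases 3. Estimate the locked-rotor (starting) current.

S_LR = 5.3 × 225 = 1192.5 kVA
I_LR = S_LR/(√3·V_L) = 1192500/(1.732×415) = 1660 A

1660 A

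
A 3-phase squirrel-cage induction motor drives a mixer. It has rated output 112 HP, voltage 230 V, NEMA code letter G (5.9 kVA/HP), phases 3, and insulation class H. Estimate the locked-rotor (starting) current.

S_LR = 5.9 × 112 = 660.8 kVA
I_LR = S_LR/(√3·V_L) = 660800/(1.732×230) = 1660 A

1660 A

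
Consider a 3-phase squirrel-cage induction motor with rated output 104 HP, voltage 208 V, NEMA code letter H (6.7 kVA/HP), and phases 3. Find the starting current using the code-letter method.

1930 A

S_LR = 6.7 × 104 = 696.8 kVA
I_LR = S_LR/(√3·V_L) = 696800/(1.732×208) = 1930 A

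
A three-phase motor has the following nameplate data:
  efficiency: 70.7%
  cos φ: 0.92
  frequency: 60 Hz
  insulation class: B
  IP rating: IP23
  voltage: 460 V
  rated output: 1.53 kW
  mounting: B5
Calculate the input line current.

P_out = 1.53 kW = 1530 W
P_in = P_out / η = 1530 / 0.707 = 2164 W
I_L = P_in / (√3·V_L·cosφ) = 2164 / (1.732 × 460 × 0.92) = 2.95 A

2.95 A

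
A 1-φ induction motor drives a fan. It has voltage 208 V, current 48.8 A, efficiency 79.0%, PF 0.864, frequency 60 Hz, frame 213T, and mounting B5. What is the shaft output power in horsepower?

9.29 HP

P_in = V·I·cosφ = 208 × 48.8 × 0.864 = 8770 W
P_out = η·P_in = 0.79 × 8770 = 6928 W
= 6928/746 = 9.29 HP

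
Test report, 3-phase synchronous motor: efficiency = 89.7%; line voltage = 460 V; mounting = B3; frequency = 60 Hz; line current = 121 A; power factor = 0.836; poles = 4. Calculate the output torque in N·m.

P_in = √3·V·I·cosφ = 1.732 × 460 × 121 × 0.836 = 80593 W
P_out = η·P_in = 0.897 × 80593 = 72292 W
n = n_s = 120×60/4 = 1800 rpm (synchronous)
ω = 2π×1800/60 = 188.5 rad/s
τ = P_out/ω = 72292/188.5 = 384 N·m

384 N·m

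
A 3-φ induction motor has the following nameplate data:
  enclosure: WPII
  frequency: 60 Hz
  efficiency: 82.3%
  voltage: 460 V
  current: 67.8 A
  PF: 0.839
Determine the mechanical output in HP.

P_in = √3·V·I·cosφ = 1.732 × 460 × 67.8 × 0.839 = 45321 W
P_out = η·P_in = 0.823 × 45321 = 37299 W
= 37299/746 = 50 HP

50 HP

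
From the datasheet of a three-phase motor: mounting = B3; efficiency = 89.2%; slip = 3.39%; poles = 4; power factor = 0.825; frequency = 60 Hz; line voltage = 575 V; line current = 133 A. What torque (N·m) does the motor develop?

P_in = √3·V·I·cosφ = 1.732 × 575 × 133 × 0.825 = 109275 W
P_out = η·P_in = 0.892 × 109275 = 97473 W
n_s = 120×60/4 = 1800 rpm; n = 1800×(1−0.0339) = 1739 rpm
ω = 2π×1739/60 = 182.1 rad/s
τ = P_out/ω = 97473/182.1 = 535 N·m

535 N·m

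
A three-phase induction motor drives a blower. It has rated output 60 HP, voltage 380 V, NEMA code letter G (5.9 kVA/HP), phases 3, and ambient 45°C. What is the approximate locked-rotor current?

538 A

S_LR = 5.9 × 60 = 354 kVA
I_LR = S_LR/(√3·V_L) = 354000/(1.732×380) = 538 A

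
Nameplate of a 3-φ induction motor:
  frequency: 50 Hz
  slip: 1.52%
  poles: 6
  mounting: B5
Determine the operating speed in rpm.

985 rpm

n_s = 120f/p = 120×50/6 = 1000 rpm
n = n_s(1 − s) = 1000 × (1 − 0.0152) = 985 rpm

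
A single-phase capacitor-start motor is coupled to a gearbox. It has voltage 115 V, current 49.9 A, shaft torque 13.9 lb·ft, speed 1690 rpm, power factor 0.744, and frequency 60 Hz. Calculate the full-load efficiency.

78.1 %

τ = 13.9 lb·ft × 1.356 = 18.85 N·m
ω = 2π × 1690/60 = 177 rad/s; P_out = τω = 18.85 × 177 = 3336 W
P_in = V·I·cosφ = 115 × 49.9 × 0.744 = 4269 W
η = P_out / P_in = 3336 / 4269 = 0.781 = 78.1%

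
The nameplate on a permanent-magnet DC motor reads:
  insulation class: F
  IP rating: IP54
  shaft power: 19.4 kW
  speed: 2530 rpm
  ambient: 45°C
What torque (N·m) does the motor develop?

73.2 N·m

ω = 2π × 2530/60 = 264.9 rad/s
τ = P/ω = 19400/264.9 = 73.2 N·m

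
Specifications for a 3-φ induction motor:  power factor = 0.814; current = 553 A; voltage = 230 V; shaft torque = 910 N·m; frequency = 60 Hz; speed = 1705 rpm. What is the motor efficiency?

ω = 2π × 1705/60 = 178.5 rad/s; P_out = τω = 910 × 178.5 = 162435 W
P_in = √3·V_L·I_L·cosφ = 1.732 × 230 × 553 × 0.814 = 179319 W
η = P_out / P_in = 162435 / 179319 = 0.906 = 90.6%

90.6 %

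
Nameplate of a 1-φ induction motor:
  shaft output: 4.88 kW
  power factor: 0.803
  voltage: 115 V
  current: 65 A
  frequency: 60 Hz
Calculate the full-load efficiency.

81.3 %

P_out = 4.88 kW = 4880 W
P_in = V·I·cosφ = 115 × 65 × 0.803 = 6002 W
η = P_out / P_in = 4880 / 6002 = 0.813 = 81.3%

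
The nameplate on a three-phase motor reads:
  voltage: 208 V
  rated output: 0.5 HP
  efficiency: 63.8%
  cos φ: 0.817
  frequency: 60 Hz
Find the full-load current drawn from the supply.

1.99 A

P_out = 0.5 × 746 = 373 W
P_in = P_out / η = 373 / 0.638 = 585 W
I_L = P_in / (√3·V_L·cosφ) = 585 / (1.732 × 208 × 0.817) = 1.99 A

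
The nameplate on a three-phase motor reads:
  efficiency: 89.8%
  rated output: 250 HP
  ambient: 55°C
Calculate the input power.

208 kW

P_out = 250 × 746 = 186500 W
P_in = P_out/η = 186500/0.898 = 207684 W = 208 kW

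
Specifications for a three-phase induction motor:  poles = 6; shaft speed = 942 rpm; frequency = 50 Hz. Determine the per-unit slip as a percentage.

n_s = 120f/p = 120×50/6 = 1000 rpm
s = (n_s − n)/n_s = (1000 − 942)/1000 = 0.0580

5.8 %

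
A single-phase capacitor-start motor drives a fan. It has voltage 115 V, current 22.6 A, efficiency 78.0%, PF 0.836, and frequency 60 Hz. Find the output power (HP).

2.27 HP

P_in = V·I·cosφ = 115 × 22.6 × 0.836 = 2173 W
P_out = η·P_in = 0.78 × 2173 = 1695 W
= 1695/746 = 2.27 HP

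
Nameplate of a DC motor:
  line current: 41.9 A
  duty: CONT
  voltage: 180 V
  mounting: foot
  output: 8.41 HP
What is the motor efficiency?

83.2 %

P_out = 8.41 × 746 = 6274 W
P_in = V·I = 180 × 41.9 = 7542 W
η = P_out / P_in = 6274 / 7542 = 0.832 = 83.2%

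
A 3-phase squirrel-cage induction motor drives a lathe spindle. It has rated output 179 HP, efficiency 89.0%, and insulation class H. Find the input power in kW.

150 kW

P_out = 179 × 746 = 133534 W
P_in = P_out/η = 133534/0.89 = 150038 W = 150 kW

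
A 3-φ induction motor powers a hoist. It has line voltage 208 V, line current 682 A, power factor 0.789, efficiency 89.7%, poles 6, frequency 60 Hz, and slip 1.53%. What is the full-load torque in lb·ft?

1040 lb·ft

P_in = √3·V·I·cosφ = 1.732 × 208 × 682 × 0.789 = 193853 W
P_out = η·P_in = 0.897 × 193853 = 173886 W
n_s = 120×60/6 = 1200 rpm; n = 1200×(1−0.0153) = 1182 rpm
ω = 2π×1182/60 = 123.8 rad/s
τ = P_out/ω = 173886/123.8 = 1405 N·m
In lb·ft: 1405/1.356 = 1040 lb·ft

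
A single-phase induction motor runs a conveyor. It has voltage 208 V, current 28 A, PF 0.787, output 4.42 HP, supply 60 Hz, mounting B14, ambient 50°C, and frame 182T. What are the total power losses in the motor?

P_in = V·I·cosφ = 208×28×0.787 = 4583 W
P_out = 4.42×746 = 3297 W
Losses = P_in − P_out = 4583 − 3297 = 1286 W

1.29 kW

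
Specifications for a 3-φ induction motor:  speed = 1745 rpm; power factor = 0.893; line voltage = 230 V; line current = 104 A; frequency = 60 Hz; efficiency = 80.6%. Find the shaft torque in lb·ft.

P_in = √3·V·I·cosφ = 1.732 × 230 × 104 × 0.893 = 36996 W
P_out = η·P_in = 0.806 × 36996 = 29819 W
n = 1745 rpm
ω = 2π×1745/60 = 182.7 rad/s
τ = P_out/ω = 29819/182.7 = 163.2 N·m
In lb·ft: 163.2/1.356 = 120 lb·ft

120 lb·ft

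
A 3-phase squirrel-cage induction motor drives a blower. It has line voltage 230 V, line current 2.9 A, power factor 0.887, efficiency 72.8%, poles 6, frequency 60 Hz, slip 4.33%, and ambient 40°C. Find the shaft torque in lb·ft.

4.58 lb·ft

P_in = √3·V·I·cosφ = 1.732 × 230 × 2.9 × 0.887 = 1025 W
P_out = η·P_in = 0.728 × 1025 = 746 W
n_s = 120×60/6 = 1200 rpm; n = 1200×(1−0.0433) = 1148 rpm
ω = 2π×1148/60 = 120.2 rad/s
τ = P_out/ω = 746/120.2 = 6.206 N·m
In lb·ft: 6.206/1.356 = 4.58 lb·ft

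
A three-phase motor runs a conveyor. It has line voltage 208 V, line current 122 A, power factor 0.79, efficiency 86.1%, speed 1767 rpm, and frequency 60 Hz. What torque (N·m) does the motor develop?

P_in = √3·V·I·cosφ = 1.732 × 208 × 122 × 0.79 = 34721 W
P_out = η·P_in = 0.861 × 34721 = 29895 W
n = 1767 rpm
ω = 2π×1767/60 = 185 rad/s
τ = P_out/ω = 29895/185 = 162 N·m

162 N·m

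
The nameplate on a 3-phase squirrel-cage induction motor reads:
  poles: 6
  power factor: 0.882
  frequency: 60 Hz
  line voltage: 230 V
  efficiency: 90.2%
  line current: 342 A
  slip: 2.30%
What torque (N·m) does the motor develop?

883 N·m

P_in = √3·V·I·cosφ = 1.732 × 230 × 342 × 0.882 = 120163 W
P_out = η·P_in = 0.902 × 120163 = 108387 W
n_s = 120×60/6 = 1200 rpm; n = 1200×(1−0.023) = 1172 rpm
ω = 2π×1172/60 = 122.7 rad/s
τ = P_out/ω = 108387/122.7 = 883 N·m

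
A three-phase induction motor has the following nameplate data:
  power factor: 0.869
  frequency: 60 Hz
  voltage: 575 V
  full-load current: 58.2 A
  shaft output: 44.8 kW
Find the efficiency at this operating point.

88.9 %

P_out = 44.8 kW = 44800 W
P_in = √3·V_L·I_L·cosφ = 1.732 × 575 × 58.2 × 0.869 = 50368 W
η = P_out / P_in = 44800 / 50368 = 0.889 = 88.9%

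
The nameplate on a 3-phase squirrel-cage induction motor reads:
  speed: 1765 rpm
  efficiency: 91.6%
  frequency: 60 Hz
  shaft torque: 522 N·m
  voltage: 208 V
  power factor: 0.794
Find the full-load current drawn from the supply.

368 A

ω = 2π×1765/60 = 184.8 rad/s; P_out = τω = 522 × 184.8 = 96466 W
P_in = P_out / η = 96466 / 0.916 = 105312 W
I_L = P_in / (√3·V_L·cosφ) = 105312 / (1.732 × 208 × 0.794) = 368 A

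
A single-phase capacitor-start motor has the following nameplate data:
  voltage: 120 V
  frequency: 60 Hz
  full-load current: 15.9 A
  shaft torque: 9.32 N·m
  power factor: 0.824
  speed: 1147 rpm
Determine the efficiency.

71.2 %

ω = 2π × 1147/60 = 120.1 rad/s; P_out = τω = 9.32 × 120.1 = 1119 W
P_in = V·I·cosφ = 120 × 15.9 × 0.824 = 1572 W
η = P_out / P_in = 1119 / 1572 = 0.712 = 71.2%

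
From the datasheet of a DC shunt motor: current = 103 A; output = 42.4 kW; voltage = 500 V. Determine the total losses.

P_in = V·I = 500×103 = 51500 W
P_out = 42400 W
Losses = P_in − P_out = 51500 − 42400 = 9100 W

9.1 kW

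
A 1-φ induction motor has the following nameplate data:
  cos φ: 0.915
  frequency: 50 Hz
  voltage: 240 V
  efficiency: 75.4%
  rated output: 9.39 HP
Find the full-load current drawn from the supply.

42.3 A

P_out = 9.39 × 746 = 7005 W
P_in = P_out / η = 7005 / 0.754 = 9290 W
I = P_in / (V·cosφ) = 9290 / (240 × 0.915) = 42.3 A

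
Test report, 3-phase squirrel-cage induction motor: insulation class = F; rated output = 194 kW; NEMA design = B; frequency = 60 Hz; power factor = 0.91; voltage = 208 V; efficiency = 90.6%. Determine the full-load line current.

653 A

P_out = 194 kW = 194000 W
P_in = P_out / η = 194000 / 0.906 = 214128 W
I_L = P_in / (√3·V_L·cosφ) = 214128 / (1.732 × 208 × 0.91) = 653 A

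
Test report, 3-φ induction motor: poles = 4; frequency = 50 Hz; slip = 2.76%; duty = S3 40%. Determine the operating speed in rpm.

n_s = 120f/p = 120×50/4 = 1500 rpm
n = n_s(1 − s) = 1500 × (1 − 0.0276) = 1459 rpm

1459 rpm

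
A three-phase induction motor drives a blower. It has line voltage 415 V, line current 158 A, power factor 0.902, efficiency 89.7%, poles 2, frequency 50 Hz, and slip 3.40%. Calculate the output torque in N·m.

P_in = √3·V·I·cosφ = 1.732 × 415 × 158 × 0.902 = 102438 W
P_out = η·P_in = 0.897 × 102438 = 91887 W
n_s = 120×50/2 = 3000 rpm; n = 3000×(1−0.034) = 2898 rpm
ω = 2π×2898/60 = 303.5 rad/s
τ = P_out/ω = 91887/303.5 = 303 N·m

303 N·m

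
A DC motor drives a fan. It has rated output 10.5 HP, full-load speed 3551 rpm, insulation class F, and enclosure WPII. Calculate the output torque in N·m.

21.1 N·m

P_out = 10.5 × 746 = 7833 W
ω = 2π × 3551/60 = 371.9 rad/s
τ = P_out/ω = 7833/371.9 = 21.1 N·m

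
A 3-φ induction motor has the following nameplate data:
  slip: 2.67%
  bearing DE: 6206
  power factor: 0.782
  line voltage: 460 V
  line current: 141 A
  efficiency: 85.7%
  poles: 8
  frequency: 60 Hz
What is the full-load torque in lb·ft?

P_in = √3·V·I·cosφ = 1.732 × 460 × 141 × 0.782 = 87848 W
P_out = η·P_in = 0.857 × 87848 = 75286 W
n_s = 120×60/8 = 900 rpm; n = 900×(1−0.0267) = 876 rpm
ω = 2π×876/60 = 91.73 rad/s
τ = P_out/ω = 75286/91.73 = 820.7 N·m
In lb·ft: 820.7/1.356 = 605 lb·ft

605 lb·ft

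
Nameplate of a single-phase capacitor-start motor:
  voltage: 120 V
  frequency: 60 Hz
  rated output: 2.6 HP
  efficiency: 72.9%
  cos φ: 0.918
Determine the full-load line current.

P_out = 2.6 × 746 = 1940 W
P_in = P_out / η = 1940 / 0.729 = 2661 W
I = P_in / (V·cosφ) = 2661 / (120 × 0.918) = 24.2 A

24.2 A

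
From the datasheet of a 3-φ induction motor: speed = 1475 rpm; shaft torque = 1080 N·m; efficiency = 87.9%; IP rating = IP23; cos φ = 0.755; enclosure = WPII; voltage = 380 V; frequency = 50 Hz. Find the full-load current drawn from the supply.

382 A

ω = 2π×1475/60 = 154.5 rad/s; P_out = τω = 1080 × 154.5 = 166860 W
P_in = P_out / η = 166860 / 0.879 = 189829 W
I_L = P_in / (√3·V_L·cosφ) = 189829 / (1.732 × 380 × 0.755) = 382 A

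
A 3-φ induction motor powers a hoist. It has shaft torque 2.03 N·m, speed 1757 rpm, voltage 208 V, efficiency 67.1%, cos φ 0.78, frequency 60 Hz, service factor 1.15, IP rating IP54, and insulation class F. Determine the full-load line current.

ω = 2π×1757/60 = 184 rad/s; P_out = τω = 2.03 × 184 = 374 W
P_in = P_out / η = 374 / 0.671 = 557 W
I_L = P_in / (√3·V_L·cosφ) = 557 / (1.732 × 208 × 0.78) = 1.98 A

1.98 A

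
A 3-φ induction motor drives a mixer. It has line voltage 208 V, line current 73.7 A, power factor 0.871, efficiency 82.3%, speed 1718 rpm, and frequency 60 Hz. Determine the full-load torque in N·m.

106 N·m

P_in = √3·V·I·cosφ = 1.732 × 208 × 73.7 × 0.871 = 23126 W
P_out = η·P_in = 0.823 × 23126 = 19033 W
n = 1718 rpm
ω = 2π×1718/60 = 179.9 rad/s
τ = P_out/ω = 19033/179.9 = 106 N·m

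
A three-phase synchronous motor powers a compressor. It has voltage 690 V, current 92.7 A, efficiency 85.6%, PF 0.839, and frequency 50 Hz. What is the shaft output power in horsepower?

107 HP

P_in = √3·V·I·cosφ = 1.732 × 690 × 92.7 × 0.839 = 92948 W
P_out = η·P_in = 0.856 × 92948 = 79563 W
= 79563/746 = 107 HP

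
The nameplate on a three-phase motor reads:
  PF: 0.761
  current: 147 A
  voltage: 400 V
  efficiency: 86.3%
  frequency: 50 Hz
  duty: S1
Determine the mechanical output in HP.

89.7 HP

P_in = √3·V·I·cosφ = 1.732 × 400 × 147 × 0.761 = 77501 W
P_out = η·P_in = 0.863 × 77501 = 66883 W
= 66883/746 = 89.7 HP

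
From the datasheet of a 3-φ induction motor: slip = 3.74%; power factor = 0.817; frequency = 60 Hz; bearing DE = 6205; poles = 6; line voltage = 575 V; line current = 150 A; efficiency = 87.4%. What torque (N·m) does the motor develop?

P_in = √3·V·I·cosφ = 1.732 × 575 × 150 × 0.817 = 122048 W
P_out = η·P_in = 0.874 × 122048 = 106670 W
n_s = 120×60/6 = 1200 rpm; n = 1200×(1−0.0374) = 1155 rpm
ω = 2π×1155/60 = 121 rad/s
τ = P_out/ω = 106670/121 = 882 N·m

882 N·m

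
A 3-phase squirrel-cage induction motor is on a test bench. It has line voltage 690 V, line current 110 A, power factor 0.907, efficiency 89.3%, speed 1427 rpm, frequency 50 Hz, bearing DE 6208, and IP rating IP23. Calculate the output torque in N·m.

P_in = √3·V·I·cosφ = 1.732 × 690 × 110 × 0.907 = 119233 W
P_out = η·P_in = 0.893 × 119233 = 106475 W
n = 1427 rpm
ω = 2π×1427/60 = 149.4 rad/s
τ = P_out/ω = 106475/149.4 = 713 N·m

713 N·m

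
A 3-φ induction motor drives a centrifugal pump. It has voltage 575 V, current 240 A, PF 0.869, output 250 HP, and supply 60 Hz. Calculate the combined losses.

21.2 kW

P_in = √3·V·I·cosφ = 1.732×575×240×0.869 = 207705 W
P_out = 250×746 = 186500 W
Losses = P_in − P_out = 207705 − 186500 = 21205 W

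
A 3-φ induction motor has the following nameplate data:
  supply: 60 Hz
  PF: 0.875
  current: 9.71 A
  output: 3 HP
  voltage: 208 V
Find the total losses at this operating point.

P_in = √3·V·I·cosφ = 1.732×208×9.71×0.875 = 3061 W
P_out = 3×746 = 2238 W
Losses = P_in − P_out = 3061 − 2238 = 823 W

823 W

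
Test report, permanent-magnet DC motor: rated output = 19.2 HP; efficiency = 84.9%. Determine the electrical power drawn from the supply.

16.9 kW

P_out = 19.2 × 746 = 14323 W
P_in = P_out/η = 14323/0.849 = 16870 W = 16.9 kW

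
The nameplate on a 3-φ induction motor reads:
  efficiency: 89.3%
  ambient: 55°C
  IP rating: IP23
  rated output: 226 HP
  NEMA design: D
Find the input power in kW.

189 kW

P_out = 226 × 746 = 168596 W
P_in = P_out/η = 168596/0.893 = 188797 W = 189 kW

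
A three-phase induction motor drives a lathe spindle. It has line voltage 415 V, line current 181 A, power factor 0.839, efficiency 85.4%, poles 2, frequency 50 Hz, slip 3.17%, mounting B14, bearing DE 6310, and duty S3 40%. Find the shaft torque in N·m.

P_in = √3·V·I·cosφ = 1.732 × 415 × 181 × 0.839 = 109153 W
P_out = η·P_in = 0.854 × 109153 = 93217 W
n_s = 120×50/2 = 3000 rpm; n = 3000×(1−0.0317) = 2905 rpm
ω = 2π×2905/60 = 304.2 rad/s
τ = P_out/ω = 93217/304.2 = 306 N·m

306 N·m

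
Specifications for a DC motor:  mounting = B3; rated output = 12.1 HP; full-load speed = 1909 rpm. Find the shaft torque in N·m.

P_out = 12.1 × 746 = 9027 W
ω = 2π × 1909/60 = 199.9 rad/s
τ = P_out/ω = 9027/199.9 = 45.2 N·m

45.2 N·m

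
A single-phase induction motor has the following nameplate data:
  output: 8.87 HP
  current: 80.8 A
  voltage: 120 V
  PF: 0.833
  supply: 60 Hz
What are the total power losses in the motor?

1.46 kW

P_in = V·I·cosφ = 120×80.8×0.833 = 8077 W
P_out = 8.87×746 = 6617 W
Losses = P_in − P_out = 8077 − 6617 = 1460 W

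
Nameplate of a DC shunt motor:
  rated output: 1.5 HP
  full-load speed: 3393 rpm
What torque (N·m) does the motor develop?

3.15 N·m

P_out = 1.5 × 746 = 1119 W
ω = 2π × 3393/60 = 355.3 rad/s
τ = P_out/ω = 1119/355.3 = 3.15 N·m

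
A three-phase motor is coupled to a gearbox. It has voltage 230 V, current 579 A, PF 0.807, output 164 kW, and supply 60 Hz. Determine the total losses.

P_in = √3·V·I·cosφ = 1.732×230×579×0.807 = 186135 W
P_out = 164000 W
Losses = P_in − P_out = 186135 − 164000 = 22135 W

22.1 kW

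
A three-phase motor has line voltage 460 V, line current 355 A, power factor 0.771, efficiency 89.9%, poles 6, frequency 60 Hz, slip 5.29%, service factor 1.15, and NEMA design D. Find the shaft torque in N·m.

P_in = √3·V·I·cosφ = 1.732 × 460 × 355 × 0.771 = 218066 W
P_out = η·P_in = 0.899 × 218066 = 196041 W
n_s = 120×60/6 = 1200 rpm; n = 1200×(1−0.0529) = 1137 rpm
ω = 2π×1137/60 = 119.1 rad/s
τ = P_out/ω = 196041/119.1 = 1650 N·m

1650 N·m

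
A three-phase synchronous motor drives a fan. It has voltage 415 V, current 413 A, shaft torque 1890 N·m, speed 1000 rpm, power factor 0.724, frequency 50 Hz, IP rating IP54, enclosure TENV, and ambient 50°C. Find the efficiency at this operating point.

ω = 2π × 1000/60 = 104.7 rad/s; P_out = τω = 1890 × 104.7 = 197883 W
P_in = √3·V_L·I_L·cosφ = 1.732 × 415 × 413 × 0.724 = 214924 W
η = P_out / P_in = 197883 / 214924 = 0.921 = 92.1%

92.1 %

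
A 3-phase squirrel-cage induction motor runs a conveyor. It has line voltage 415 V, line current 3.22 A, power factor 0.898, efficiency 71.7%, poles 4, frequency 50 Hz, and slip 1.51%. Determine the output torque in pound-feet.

7.1 lb·ft

P_in = √3·V·I·cosφ = 1.732 × 415 × 3.22 × 0.898 = 2078 W
P_out = η·P_in = 0.717 × 2078 = 1490 W
n_s = 120×50/4 = 1500 rpm; n = 1500×(1−0.0151) = 1477 rpm
ω = 2π×1477/60 = 154.7 rad/s
τ = P_out/ω = 1490/154.7 = 9.632 N·m
In lb·ft: 9.632/1.356 = 7.1 lb·ft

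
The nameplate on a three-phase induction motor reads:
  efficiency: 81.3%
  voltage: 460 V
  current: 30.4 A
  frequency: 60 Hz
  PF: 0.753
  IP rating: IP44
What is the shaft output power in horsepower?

P_in = √3·V·I·cosφ = 1.732 × 460 × 30.4 × 0.753 = 18238 W
P_out = η·P_in = 0.813 × 18238 = 14827 W
= 14827/746 = 19.9 HP

19.9 HP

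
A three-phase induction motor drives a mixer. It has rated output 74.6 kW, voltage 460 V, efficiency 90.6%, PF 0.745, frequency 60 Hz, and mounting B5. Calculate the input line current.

139 A

P_out = 74.6 kW = 74600 W
P_in = P_out / η = 74600 / 0.906 = 82340 W
I_L = P_in / (√3·V_L·cosφ) = 82340 / (1.732 × 460 × 0.745) = 139 A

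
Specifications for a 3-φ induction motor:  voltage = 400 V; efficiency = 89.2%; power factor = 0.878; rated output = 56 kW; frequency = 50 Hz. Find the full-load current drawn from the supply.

P_out = 56 kW = 56000 W
P_in = P_out / η = 56000 / 0.892 = 62780 W
I_L = P_in / (√3·V_L·cosφ) = 62780 / (1.732 × 400 × 0.878) = 103 A

103 A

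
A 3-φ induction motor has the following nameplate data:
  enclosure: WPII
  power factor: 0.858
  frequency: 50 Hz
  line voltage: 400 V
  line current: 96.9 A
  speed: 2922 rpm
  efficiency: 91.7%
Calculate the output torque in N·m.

P_in = √3·V·I·cosφ = 1.732 × 400 × 96.9 × 0.858 = 57600 W
P_out = η·P_in = 0.917 × 57600 = 52819 W
n = 2922 rpm
ω = 2π×2922/60 = 306 rad/s
τ = P_out/ω = 52819/306 = 173 N·m

173 N·m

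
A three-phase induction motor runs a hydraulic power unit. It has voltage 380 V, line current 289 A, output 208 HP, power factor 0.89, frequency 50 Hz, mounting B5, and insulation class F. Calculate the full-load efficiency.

P_out = 208 × 746 = 155168 W
P_in = √3·V_L·I_L·cosφ = 1.732 × 380 × 289 × 0.89 = 169285 W
η = P_out / P_in = 155168 / 169285 = 0.917 = 91.7%

91.7 %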